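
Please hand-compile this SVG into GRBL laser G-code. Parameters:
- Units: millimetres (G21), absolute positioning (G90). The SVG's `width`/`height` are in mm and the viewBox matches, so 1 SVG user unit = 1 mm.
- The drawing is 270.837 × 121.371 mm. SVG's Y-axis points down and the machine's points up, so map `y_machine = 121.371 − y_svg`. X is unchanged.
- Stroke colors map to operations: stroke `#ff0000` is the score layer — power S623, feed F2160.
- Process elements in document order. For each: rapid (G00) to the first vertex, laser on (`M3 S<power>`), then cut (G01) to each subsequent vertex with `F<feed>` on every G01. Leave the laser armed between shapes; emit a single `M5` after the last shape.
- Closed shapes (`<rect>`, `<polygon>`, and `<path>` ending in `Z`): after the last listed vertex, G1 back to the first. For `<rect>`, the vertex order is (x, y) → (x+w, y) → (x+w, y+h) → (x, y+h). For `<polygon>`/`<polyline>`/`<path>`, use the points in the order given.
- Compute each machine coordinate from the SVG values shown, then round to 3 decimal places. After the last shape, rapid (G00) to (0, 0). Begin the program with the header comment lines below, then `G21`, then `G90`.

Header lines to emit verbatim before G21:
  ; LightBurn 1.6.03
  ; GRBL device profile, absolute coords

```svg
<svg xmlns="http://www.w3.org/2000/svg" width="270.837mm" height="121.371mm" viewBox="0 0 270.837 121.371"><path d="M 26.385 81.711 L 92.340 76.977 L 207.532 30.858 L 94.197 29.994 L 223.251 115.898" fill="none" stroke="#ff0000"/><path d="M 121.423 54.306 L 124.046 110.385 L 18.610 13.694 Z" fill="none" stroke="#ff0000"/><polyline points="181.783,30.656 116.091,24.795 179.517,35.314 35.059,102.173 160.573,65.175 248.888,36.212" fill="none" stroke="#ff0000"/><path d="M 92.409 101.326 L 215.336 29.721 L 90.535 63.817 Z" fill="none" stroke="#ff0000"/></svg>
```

viewBox `0 0 270.837 121.371` with mm width/height → 1 unit = 1 mm. Flip: y_m = 121.371 − y_svg.

**Shape 1** — `<path>` open polyline, stroke `#ff0000` → score (S623, F2160). Machine vertices: (26.385,39.660) → (92.340,44.394) → (207.532,90.513) → (94.197,91.377) → (223.251,5.473). Open path.

**Shape 2** — `<path>` closed polygon, stroke `#ff0000` → score (S623, F2160). Machine vertices: (121.423,67.065) → (124.046,10.986) → (18.610,107.677) → (121.423,67.065). Closed: final G1 returns to the first vertex.

**Shape 3** — `<polyline>` open polyline, stroke `#ff0000` → score (S623, F2160). Machine vertices: (181.783,90.715) → (116.091,96.576) → (179.517,86.057) → (35.059,19.198) → (160.573,56.196) → (248.888,85.159). Open path.

**Shape 4** — `<path>` closed polygon, stroke `#ff0000` → score (S623, F2160). Machine vertices: (92.409,20.045) → (215.336,91.650) → (90.535,57.554) → (92.409,20.045). Closed: final G1 returns to the first vertex.

; LightBurn 1.6.03
; GRBL device profile, absolute coords
G21
G90
G00 X26.385 Y39.660
M3 S623
G01 X92.340 Y44.394 F2160
G01 X207.532 Y90.513 F2160
G01 X94.197 Y91.377 F2160
G01 X223.251 Y5.473 F2160
G00 X121.423 Y67.065
M3 S623
G01 X124.046 Y10.986 F2160
G01 X18.610 Y107.677 F2160
G01 X121.423 Y67.065 F2160
G00 X181.783 Y90.715
M3 S623
G01 X116.091 Y96.576 F2160
G01 X179.517 Y86.057 F2160
G01 X35.059 Y19.198 F2160
G01 X160.573 Y56.196 F2160
G01 X248.888 Y85.159 F2160
G00 X92.409 Y20.045
M3 S623
G01 X215.336 Y91.650 F2160
G01 X90.535 Y57.554 F2160
G01 X92.409 Y20.045 F2160
M5
G00 X0.000 Y0.000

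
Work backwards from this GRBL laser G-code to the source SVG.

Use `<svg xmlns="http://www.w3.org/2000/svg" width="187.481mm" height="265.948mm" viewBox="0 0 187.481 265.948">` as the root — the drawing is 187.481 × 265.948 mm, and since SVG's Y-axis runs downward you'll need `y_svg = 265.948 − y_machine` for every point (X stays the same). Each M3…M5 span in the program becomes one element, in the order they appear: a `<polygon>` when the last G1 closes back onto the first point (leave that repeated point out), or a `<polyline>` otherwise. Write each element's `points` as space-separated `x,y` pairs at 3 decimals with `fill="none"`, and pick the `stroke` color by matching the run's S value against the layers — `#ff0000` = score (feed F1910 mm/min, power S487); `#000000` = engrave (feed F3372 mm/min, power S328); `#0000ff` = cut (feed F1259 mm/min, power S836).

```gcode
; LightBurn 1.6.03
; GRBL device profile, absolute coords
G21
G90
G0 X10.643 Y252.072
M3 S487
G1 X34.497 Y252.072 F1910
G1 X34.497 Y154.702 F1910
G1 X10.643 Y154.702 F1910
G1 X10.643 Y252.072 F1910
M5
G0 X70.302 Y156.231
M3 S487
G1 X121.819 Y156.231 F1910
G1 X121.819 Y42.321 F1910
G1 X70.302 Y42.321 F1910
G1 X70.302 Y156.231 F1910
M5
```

Each laser-on run becomes one SVG element. Flip Y back into SVG space with y_svg = 265.948 − y_machine. Every run uses S487, so all elements get stroke `#ff0000` (score).

Run 1: The run returns to its start, so emit a `<polygon>` with points (Y-flipped): 10.643,13.876 34.497,13.876 34.497,111.246 10.643,111.246.

Run 2: The run returns to its start, so emit a `<polygon>` with points (Y-flipped): 70.302,109.717 121.819,109.717 121.819,223.627 70.302,223.627.

<svg xmlns="http://www.w3.org/2000/svg" width="187.481mm" height="265.948mm" viewBox="0 0 187.481 265.948">
  <polygon points="10.643,13.876 34.497,13.876 34.497,111.246 10.643,111.246" fill="none" stroke="#ff0000"/>
  <polygon points="70.302,109.717 121.819,109.717 121.819,223.627 70.302,223.627" fill="none" stroke="#ff0000"/>
</svg>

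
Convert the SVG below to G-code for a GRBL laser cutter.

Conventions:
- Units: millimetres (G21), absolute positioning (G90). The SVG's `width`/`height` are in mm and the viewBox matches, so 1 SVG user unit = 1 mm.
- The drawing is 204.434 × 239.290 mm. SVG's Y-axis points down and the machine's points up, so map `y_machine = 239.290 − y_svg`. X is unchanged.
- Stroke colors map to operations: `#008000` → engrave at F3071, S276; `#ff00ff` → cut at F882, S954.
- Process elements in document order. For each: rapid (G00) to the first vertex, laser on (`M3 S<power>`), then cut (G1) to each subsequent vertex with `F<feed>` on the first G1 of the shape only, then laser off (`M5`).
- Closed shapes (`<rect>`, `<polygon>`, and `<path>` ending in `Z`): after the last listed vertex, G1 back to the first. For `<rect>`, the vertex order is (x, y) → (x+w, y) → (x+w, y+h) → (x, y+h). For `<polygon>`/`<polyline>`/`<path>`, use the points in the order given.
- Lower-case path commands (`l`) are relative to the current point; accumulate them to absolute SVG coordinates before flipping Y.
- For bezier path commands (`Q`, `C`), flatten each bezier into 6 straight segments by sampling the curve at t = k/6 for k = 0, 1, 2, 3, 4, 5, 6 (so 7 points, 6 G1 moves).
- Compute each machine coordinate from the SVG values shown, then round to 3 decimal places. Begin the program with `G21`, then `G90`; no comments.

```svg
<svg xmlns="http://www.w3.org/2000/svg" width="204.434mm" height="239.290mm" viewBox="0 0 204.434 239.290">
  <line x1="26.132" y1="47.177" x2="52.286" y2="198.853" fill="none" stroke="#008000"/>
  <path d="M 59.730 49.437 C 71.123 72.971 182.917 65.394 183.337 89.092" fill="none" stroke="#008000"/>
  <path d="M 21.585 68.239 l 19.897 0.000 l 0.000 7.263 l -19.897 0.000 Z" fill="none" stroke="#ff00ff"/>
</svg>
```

G21
G90
G00 X26.132 Y192.113
M3 S276
G1 X52.286 Y40.437 F3071
M5
G00 X59.730 Y189.853
M3 S276
G1 X72.813 Y180.390 F3071
G1 X96.746 Y174.379
G1 X125.648 Y170.087
G1 X153.636 Y165.782
G1 X174.826 Y159.730
G1 X183.337 Y150.198
M5
G00 X21.585 Y171.051
M3 S954
G1 X41.482 Y171.051 F882
G1 X41.482 Y163.788
G1 X21.585 Y163.788
G1 X21.585 Y171.051
M5

Since the viewBox matches the mm dimensions, user units are millimetres directly. The only transform is the Y-flip y_m = 239.290 − y_svg.

Shape 1 is a line segment drawn with `<line>`. Its stroke #008000 means engrave at S276, F3071. After flipping Y the toolpath is (26.132,192.113) → (52.286,40.437).

Shape 2 is a cubic bezier drawn with `<path>`. Its stroke #008000 means engrave at S276, F3071. After flipping Y the toolpath is (59.730,189.853) → (72.813,180.390) → (96.746,174.379) → (125.648,170.087) → (153.636,165.782) → (174.826,159.730) → (183.337,150.198).

Shape 3 is a rectangle drawn with `<path>`. Its stroke #ff00ff means cut at S954, F882. After flipping Y the toolpath is (21.585,171.051) → (41.482,171.051) → (41.482,163.788) → (21.585,163.788) → (21.585,171.051), returning to the start.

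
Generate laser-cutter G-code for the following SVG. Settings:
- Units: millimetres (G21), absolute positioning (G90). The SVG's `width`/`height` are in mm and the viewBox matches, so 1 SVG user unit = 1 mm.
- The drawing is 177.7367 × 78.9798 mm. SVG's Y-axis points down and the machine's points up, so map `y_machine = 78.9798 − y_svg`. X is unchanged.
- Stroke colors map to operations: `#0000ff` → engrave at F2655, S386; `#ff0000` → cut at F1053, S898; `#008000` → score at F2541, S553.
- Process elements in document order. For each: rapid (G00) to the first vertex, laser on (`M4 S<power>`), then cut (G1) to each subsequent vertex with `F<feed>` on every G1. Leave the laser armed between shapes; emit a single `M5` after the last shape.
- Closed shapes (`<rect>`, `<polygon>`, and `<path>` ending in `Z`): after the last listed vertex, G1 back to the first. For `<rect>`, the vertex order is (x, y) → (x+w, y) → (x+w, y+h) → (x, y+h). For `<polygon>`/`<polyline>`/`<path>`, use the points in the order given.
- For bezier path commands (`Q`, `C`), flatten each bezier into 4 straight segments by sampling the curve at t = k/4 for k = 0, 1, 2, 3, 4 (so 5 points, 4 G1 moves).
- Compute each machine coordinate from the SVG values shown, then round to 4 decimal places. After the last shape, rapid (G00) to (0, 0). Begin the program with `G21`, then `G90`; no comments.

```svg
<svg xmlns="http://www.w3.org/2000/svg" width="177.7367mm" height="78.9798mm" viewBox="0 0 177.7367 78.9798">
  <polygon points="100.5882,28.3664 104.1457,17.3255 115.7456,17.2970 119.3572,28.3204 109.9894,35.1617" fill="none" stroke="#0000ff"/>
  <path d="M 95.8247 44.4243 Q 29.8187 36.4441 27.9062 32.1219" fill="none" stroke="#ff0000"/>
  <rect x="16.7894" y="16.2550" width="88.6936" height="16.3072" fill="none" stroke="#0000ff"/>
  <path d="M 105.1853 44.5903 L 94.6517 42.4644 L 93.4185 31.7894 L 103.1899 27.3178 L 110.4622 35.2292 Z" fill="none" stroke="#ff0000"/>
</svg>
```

viewBox `0 0 177.7367 78.9798` with mm width/height → 1 unit = 1 mm. Flip: y_m = 78.9798 − y_svg.

**Shape 1** — `<polygon>` regular polygon, stroke `#0000ff` → engrave (S386, F2655). Machine vertices: (100.5882,50.6134) → (104.1457,61.6543) → (115.7456,61.6828) → (119.3572,50.6594) → (109.9894,43.8181) → (100.5882,50.6134). Closed: final G1 returns to the first vertex.

**Shape 2** — `<path>` quadratic bezier, stroke `#ff0000` → cut (S898, F1053). Control points (SVG): P0=(95.8247,44.4243), P1=(29.8187,36.4441), P2=(27.9062,32.1219); sampled at t=k/4. Machine vertices: (95.8247,34.5555) → (66.8275,38.3170) → (45.8421,41.6212) → (32.8683,44.4682) → (27.9062,46.8579). Open path.

**Shape 3** — `<rect>` rectangle, stroke `#0000ff` → engrave (S386, F2655). Machine vertices: (16.7894,62.7248) → (105.4830,62.7248) → (105.4830,46.4176) → (16.7894,46.4176) → (16.7894,62.7248). Closed: final G1 returns to the first vertex.

**Shape 4** — `<path>` regular polygon, stroke `#ff0000` → cut (S898, F1053). Machine vertices: (105.1853,34.3895) → (94.6517,36.5154) → (93.4185,47.1904) → (103.1899,51.6620) → (110.4622,43.7506) → (105.1853,34.3895). Closed: final G1 returns to the first vertex.

G21
G90
G00 X100.5882 Y50.6134
M4 S386
G1 X104.1457 Y61.6543 F2655
G1 X115.7456 Y61.6828 F2655
G1 X119.3572 Y50.6594 F2655
G1 X109.9894 Y43.8181 F2655
G1 X100.5882 Y50.6134 F2655
G00 X95.8247 Y34.5555
M4 S898
G1 X66.8275 Y38.3170 F1053
G1 X45.8421 Y41.6212 F1053
G1 X32.8683 Y44.4682 F1053
G1 X27.9062 Y46.8579 F1053
G00 X16.7894 Y62.7248
M4 S386
G1 X105.4830 Y62.7248 F2655
G1 X105.4830 Y46.4176 F2655
G1 X16.7894 Y46.4176 F2655
G1 X16.7894 Y62.7248 F2655
G00 X105.1853 Y34.3895
M4 S898
G1 X94.6517 Y36.5154 F1053
G1 X93.4185 Y47.1904 F1053
G1 X103.1899 Y51.6620 F1053
G1 X110.4622 Y43.7506 F1053
G1 X105.1853 Y34.3895 F1053
M5
G00 X0.0000 Y0.0000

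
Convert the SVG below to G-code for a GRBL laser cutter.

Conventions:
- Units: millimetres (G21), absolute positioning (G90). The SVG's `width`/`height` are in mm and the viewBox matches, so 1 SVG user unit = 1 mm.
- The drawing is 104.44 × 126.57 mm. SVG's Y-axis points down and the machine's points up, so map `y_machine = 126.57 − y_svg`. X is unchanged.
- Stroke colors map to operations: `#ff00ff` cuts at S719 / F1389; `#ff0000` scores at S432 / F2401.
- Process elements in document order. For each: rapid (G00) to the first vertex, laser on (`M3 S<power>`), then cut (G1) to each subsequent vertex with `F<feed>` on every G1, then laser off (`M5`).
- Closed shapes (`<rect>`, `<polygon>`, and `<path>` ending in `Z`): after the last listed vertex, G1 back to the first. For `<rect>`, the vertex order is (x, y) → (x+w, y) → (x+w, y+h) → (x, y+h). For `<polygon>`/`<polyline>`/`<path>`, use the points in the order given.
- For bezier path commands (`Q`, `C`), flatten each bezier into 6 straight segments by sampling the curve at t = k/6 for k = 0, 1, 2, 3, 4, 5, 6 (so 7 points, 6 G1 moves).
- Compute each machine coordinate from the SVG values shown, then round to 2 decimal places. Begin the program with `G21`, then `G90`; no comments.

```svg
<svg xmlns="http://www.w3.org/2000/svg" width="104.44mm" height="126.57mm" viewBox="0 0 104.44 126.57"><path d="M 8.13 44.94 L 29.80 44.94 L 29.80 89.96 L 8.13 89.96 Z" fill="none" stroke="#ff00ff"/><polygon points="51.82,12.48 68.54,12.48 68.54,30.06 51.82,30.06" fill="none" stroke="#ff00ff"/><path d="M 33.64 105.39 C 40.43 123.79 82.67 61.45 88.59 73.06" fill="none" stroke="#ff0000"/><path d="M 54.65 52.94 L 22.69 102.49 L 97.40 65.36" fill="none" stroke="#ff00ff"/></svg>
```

Since the viewBox matches the mm dimensions, user units are millimetres directly. The only transform is the Y-flip y_m = 126.57 − y_svg.

Shape 1 is a rectangle drawn with `<path>`. Its stroke #ff00ff means cut at S719, F1389. After flipping Y the toolpath is (8.13,81.63) → (29.80,81.63) → (29.80,36.61) → (8.13,36.61) → (8.13,81.63), returning to the start.

Shape 2 is a rectangle drawn with `<polygon>`. Its stroke #ff00ff means cut at S719, F1389. After flipping Y the toolpath is (51.82,114.09) → (68.54,114.09) → (68.54,96.51) → (51.82,96.51) → (51.82,114.09), returning to the start.

Shape 3 is a cubic bezier drawn with `<path>`. Its stroke #ff0000 means score at S432, F2401. After flipping Y the toolpath is (33.64,21.18) → (39.66,17.99) → (49.59,23.96) → (61.44,34.80) → (73.22,46.20) → (82.94,53.87) → (88.59,53.51).

Shape 4 is a open polyline drawn with `<path>`. Its stroke #ff00ff means cut at S719, F1389. After flipping Y the toolpath is (54.65,73.63) → (22.69,24.08) → (97.40,61.21).

G21
G90
G00 X8.13 Y81.63
M3 S719
G1 X29.80 Y81.63 F1389
G1 X29.80 Y36.61 F1389
G1 X8.13 Y36.61 F1389
G1 X8.13 Y81.63 F1389
M5
G00 X51.82 Y114.09
M3 S719
G1 X68.54 Y114.09 F1389
G1 X68.54 Y96.51 F1389
G1 X51.82 Y96.51 F1389
G1 X51.82 Y114.09 F1389
M5
G00 X33.64 Y21.18
M3 S432
G1 X39.66 Y17.99 F2401
G1 X49.59 Y23.96 F2401
G1 X61.44 Y34.80 F2401
G1 X73.22 Y46.20 F2401
G1 X82.94 Y53.87 F2401
G1 X88.59 Y53.51 F2401
M5
G00 X54.65 Y73.63
M3 S719
G1 X22.69 Y24.08 F1389
G1 X97.40 Y61.21 F1389
M5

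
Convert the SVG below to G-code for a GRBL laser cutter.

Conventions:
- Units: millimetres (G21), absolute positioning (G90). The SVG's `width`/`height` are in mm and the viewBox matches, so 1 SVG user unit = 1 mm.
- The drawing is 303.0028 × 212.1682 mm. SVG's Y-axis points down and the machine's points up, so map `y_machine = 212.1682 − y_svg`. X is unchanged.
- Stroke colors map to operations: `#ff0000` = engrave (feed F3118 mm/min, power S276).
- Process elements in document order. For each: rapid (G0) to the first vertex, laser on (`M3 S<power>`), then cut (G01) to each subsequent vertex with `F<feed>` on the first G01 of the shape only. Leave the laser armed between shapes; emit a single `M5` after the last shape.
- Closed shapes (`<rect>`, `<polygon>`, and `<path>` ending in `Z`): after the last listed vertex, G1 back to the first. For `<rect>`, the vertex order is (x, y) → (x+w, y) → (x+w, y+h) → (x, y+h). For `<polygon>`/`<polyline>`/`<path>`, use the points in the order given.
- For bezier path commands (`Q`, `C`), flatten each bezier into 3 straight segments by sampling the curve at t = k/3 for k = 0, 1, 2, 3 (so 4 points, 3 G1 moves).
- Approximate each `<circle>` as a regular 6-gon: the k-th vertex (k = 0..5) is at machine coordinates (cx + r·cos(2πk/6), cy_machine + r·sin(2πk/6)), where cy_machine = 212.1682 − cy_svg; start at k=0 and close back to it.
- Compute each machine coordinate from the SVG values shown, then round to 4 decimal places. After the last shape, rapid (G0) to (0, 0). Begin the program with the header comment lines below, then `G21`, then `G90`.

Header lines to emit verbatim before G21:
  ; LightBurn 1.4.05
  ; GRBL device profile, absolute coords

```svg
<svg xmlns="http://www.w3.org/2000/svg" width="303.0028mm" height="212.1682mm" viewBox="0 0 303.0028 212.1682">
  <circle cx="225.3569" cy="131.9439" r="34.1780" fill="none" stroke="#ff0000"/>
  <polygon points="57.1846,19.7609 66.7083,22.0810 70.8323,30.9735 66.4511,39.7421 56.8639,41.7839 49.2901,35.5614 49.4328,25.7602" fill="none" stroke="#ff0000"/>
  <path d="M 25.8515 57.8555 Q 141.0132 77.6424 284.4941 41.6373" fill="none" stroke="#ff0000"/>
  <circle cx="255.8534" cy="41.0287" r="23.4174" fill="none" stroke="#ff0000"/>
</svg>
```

1 u = 1 mm; y_m = 212.1682 − y.

[1] `<circle>` circle, #ff0000→engrave S276 F3118: (259.5349,80.2243) → (242.4459,109.8233) → (208.2679,109.8233) → (191.1789,80.2243) → (208.2679,50.6253) → (242.4459,50.6253) → (259.5349,80.2243) (closed)

[2] `<polygon>` regular polygon, #ff0000→engrave S276 F3118: (57.1846,192.4073) → (66.7083,190.0872) → (70.8323,181.1947) → (66.4511,172.4261) → (56.8639,170.3843) → (49.2901,176.6068) → (49.4328,186.4080) → (57.1846,192.4073) (closed)

[3] `<path>` quadratic bezier, #ff0000→engrave S276 F3118: (25.8515,154.3127) → (105.7725,147.3205) → (191.9867,152.7266) → (284.4941,170.5309)

[4] `<circle>` circle, #ff0000→engrave S276 F3118: (279.2708,171.1395) → (267.5621,191.4196) → (244.1447,191.4196) → (232.4360,171.1395) → (244.1447,150.8594) → (267.5621,150.8594) → (279.2708,171.1395) (closed)

; LightBurn 1.4.05
; GRBL device profile, absolute coords
G21
G90
G0 X259.5349 Y80.2243
M3 S276
G01 X242.4459 Y109.8233 F3118
G01 X208.2679 Y109.8233
G01 X191.1789 Y80.2243
G01 X208.2679 Y50.6253
G01 X242.4459 Y50.6253
G01 X259.5349 Y80.2243
G0 X57.1846 Y192.4073
M3 S276
G01 X66.7083 Y190.0872 F3118
G01 X70.8323 Y181.1947
G01 X66.4511 Y172.4261
G01 X56.8639 Y170.3843
G01 X49.2901 Y176.6068
G01 X49.4328 Y186.4080
G01 X57.1846 Y192.4073
G0 X25.8515 Y154.3127
M3 S276
G01 X105.7725 Y147.3205 F3118
G01 X191.9867 Y152.7266
G01 X284.4941 Y170.5309
G0 X279.2708 Y171.1395
M3 S276
G01 X267.5621 Y191.4196 F3118
G01 X244.1447 Y191.4196
G01 X232.4360 Y171.1395
G01 X244.1447 Y150.8594
G01 X267.5621 Y150.8594
G01 X279.2708 Y171.1395
M5
G0 X0.0000 Y0.0000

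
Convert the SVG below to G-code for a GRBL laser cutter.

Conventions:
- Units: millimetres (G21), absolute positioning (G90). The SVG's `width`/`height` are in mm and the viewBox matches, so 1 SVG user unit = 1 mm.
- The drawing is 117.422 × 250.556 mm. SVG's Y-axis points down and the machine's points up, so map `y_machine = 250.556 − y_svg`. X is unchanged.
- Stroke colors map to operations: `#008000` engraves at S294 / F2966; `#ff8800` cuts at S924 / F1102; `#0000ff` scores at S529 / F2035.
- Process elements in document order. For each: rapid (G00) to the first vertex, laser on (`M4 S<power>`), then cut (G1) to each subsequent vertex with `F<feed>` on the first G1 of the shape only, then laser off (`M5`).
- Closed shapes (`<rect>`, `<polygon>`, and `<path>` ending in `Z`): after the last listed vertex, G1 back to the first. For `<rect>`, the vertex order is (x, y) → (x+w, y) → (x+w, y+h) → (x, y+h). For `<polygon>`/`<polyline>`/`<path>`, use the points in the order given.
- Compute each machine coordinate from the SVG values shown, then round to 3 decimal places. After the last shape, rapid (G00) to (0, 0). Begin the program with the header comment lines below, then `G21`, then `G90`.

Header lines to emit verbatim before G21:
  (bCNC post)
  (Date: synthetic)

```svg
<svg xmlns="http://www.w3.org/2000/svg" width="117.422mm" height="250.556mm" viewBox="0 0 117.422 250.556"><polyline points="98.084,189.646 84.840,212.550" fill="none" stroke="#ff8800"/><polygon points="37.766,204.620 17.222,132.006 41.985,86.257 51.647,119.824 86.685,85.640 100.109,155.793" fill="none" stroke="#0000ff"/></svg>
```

(bCNC post)
(Date: synthetic)
G21
G90
G00 X98.084 Y60.910
M4 S924
G1 X84.840 Y38.006 F1102
M5
G00 X37.766 Y45.936
M4 S529
G1 X17.222 Y118.550 F2035
G1 X41.985 Y164.299
G1 X51.647 Y130.732
G1 X86.685 Y164.916
G1 X100.109 Y94.763
G1 X37.766 Y45.936
M5
G00 X0.000 Y0.000

1 u = 1 mm; y_m = 250.556 − y.

[1] `<polyline>` line segment, #ff8800→cut S924 F1102: (98.084,60.910) → (84.840,38.006)

[2] `<polygon>` closed polygon, #0000ff→score S529 F2035: (37.766,45.936) → (17.222,118.550) → (41.985,164.299) → (51.647,130.732) → (86.685,164.916) → (100.109,94.763) → (37.766,45.936) (closed)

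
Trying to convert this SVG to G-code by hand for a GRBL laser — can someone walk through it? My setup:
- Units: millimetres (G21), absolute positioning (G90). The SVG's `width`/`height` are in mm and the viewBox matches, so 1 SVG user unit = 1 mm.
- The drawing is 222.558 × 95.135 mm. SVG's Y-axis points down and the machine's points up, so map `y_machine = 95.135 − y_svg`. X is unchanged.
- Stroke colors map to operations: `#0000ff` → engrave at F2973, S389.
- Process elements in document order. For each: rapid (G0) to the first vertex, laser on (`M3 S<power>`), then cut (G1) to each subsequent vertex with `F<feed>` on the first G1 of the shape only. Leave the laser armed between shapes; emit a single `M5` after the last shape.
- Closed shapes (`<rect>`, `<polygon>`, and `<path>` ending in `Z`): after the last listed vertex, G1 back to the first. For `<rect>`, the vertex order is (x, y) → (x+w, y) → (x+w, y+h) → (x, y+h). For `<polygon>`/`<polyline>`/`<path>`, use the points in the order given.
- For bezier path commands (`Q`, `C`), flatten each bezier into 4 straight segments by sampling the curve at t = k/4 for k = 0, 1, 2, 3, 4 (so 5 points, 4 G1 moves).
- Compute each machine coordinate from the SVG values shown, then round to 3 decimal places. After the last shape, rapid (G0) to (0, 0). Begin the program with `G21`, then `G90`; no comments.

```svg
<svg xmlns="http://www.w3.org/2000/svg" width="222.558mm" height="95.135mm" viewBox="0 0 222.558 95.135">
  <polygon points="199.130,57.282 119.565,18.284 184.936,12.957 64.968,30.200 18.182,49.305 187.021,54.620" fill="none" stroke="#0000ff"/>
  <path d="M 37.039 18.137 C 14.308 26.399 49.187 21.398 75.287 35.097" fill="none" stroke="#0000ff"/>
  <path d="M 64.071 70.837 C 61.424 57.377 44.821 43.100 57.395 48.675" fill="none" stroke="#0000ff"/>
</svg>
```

G21
G90
G0 X199.130 Y37.853
M3 S389
G1 X119.565 Y76.851 F2973
G1 X184.936 Y82.178
G1 X64.968 Y64.935
G1 X18.182 Y45.830
G1 X187.021 Y40.515
G1 X199.130 Y37.853
G0 X37.039 Y76.998
M3 S389
G1 X29.755 Y72.789 F2973
G1 X37.851 Y70.557
G1 X55.103 Y67.305
G1 X75.287 Y60.038
G0 X64.071 Y24.298
M3 S389
G1 X60.143 Y34.223 F2973
G1 X55.025 Y42.517
G1 X52.761 Y47.242
G1 X57.395 Y46.460
M5
G0 X0.000 Y0.000

1 u = 1 mm; y_m = 95.135 − y.

[1] `<polygon>` closed polygon, #0000ff→engrave S389 F2973: (199.130,37.853) → (119.565,76.851) → (184.936,82.178) → (64.968,64.935) → (18.182,45.830) → (187.021,40.515) → (199.130,37.853) (closed)

[2] `<path>` cubic bezier, #0000ff→engrave S389 F2973: (37.039,76.998) → (29.755,72.789) → (37.851,70.557) → (55.103,67.305) → (75.287,60.038)

[3] `<path>` cubic bezier, #0000ff→engrave S389 F2973: (64.071,24.298) → (60.143,34.223) → (55.025,42.517) → (52.761,47.242) → (57.395,46.460)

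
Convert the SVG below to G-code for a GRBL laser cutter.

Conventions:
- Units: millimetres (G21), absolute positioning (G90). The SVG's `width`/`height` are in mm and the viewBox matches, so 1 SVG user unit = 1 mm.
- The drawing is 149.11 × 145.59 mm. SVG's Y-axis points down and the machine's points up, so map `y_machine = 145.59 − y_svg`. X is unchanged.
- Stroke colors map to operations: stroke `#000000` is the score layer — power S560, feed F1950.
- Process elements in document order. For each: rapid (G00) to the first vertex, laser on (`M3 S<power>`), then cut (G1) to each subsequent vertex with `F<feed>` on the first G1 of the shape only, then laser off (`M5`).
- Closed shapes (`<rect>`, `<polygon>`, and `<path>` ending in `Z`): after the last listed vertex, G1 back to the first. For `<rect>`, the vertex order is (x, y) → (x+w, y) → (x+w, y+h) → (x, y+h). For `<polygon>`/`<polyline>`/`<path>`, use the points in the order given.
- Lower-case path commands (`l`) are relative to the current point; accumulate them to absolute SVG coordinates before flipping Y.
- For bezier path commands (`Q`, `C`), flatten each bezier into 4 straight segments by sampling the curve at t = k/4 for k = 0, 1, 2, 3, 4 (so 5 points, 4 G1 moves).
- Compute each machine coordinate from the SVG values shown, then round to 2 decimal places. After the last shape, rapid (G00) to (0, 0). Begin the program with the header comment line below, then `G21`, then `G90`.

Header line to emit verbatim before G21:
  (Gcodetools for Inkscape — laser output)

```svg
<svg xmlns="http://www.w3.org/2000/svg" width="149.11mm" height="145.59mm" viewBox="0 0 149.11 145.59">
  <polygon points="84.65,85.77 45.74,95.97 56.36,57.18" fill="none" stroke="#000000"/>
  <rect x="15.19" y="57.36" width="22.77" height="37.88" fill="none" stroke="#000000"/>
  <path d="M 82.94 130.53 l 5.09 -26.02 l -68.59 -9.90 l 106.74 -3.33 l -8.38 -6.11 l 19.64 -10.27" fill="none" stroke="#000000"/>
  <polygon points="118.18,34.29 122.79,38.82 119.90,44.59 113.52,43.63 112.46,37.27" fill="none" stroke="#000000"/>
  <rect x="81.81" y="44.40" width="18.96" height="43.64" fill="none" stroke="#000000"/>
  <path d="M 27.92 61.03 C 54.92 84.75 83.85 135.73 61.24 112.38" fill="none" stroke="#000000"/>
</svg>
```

(Gcodetools for Inkscape — laser output)
G21
G90
G00 X84.65 Y59.82
M3 S560
G1 X45.74 Y49.62 F1950
G1 X56.36 Y88.41
G1 X84.65 Y59.82
M5
G00 X15.19 Y88.23
M3 S560
G1 X37.96 Y88.23 F1950
G1 X37.96 Y50.35
G1 X15.19 Y50.35
G1 X15.19 Y88.23
M5
G00 X82.94 Y15.06
M3 S560
G1 X88.03 Y41.08 F1950
G1 X19.44 Y50.98
G1 X126.18 Y54.31
G1 X117.80 Y60.42
G1 X137.44 Y70.69
M5
G00 X118.18 Y111.30
M3 S560
G1 X122.79 Y106.77 F1950
G1 X119.90 Y101.00
G1 X113.52 Y101.96
G1 X112.46 Y108.32
G1 X118.18 Y111.30
M5
G00 X81.81 Y101.19
M3 S560
G1 X100.77 Y101.19 F1950
G1 X100.77 Y57.55
G1 X81.81 Y57.55
G1 X81.81 Y101.19
M5
G00 X27.92 Y84.56
M3 S560
G1 X47.70 Y63.25 F1950
G1 X63.18 Y41.23
G1 X69.37 Y28.05
G1 X61.24 Y33.21
M5
G00 X0.00 Y0.00

1 u = 1 mm; y_m = 145.59 − y.

[1] `<polygon>` regular polygon, #000000→score S560 F1950: (84.65,59.82) → (45.74,49.62) → (56.36,88.41) → (84.65,59.82) (closed)

[2] `<rect>` rectangle, #000000→score S560 F1950: (15.19,88.23) → (37.96,88.23) → (37.96,50.35) → (15.19,50.35) → (15.19,88.23) (closed)

[3] `<path>` open polyline, #000000→score S560 F1950: (82.94,15.06) → (88.03,41.08) → (19.44,50.98) → (126.18,54.31) → (117.80,60.42) → (137.44,70.69)

[4] `<polygon>` regular polygon, #000000→score S560 F1950: (118.18,111.30) → (122.79,106.77) → (119.90,101.00) → (113.52,101.96) → (112.46,108.32) → (118.18,111.30) (closed)

[5] `<rect>` rectangle, #000000→score S560 F1950: (81.81,101.19) → (100.77,101.19) → (100.77,57.55) → (81.81,57.55) → (81.81,101.19) (closed)

[6] `<path>` cubic bezier, #000000→score S560 F1950: (27.92,84.56) → (47.70,63.25) → (63.18,41.23) → (69.37,28.05) → (61.24,33.21)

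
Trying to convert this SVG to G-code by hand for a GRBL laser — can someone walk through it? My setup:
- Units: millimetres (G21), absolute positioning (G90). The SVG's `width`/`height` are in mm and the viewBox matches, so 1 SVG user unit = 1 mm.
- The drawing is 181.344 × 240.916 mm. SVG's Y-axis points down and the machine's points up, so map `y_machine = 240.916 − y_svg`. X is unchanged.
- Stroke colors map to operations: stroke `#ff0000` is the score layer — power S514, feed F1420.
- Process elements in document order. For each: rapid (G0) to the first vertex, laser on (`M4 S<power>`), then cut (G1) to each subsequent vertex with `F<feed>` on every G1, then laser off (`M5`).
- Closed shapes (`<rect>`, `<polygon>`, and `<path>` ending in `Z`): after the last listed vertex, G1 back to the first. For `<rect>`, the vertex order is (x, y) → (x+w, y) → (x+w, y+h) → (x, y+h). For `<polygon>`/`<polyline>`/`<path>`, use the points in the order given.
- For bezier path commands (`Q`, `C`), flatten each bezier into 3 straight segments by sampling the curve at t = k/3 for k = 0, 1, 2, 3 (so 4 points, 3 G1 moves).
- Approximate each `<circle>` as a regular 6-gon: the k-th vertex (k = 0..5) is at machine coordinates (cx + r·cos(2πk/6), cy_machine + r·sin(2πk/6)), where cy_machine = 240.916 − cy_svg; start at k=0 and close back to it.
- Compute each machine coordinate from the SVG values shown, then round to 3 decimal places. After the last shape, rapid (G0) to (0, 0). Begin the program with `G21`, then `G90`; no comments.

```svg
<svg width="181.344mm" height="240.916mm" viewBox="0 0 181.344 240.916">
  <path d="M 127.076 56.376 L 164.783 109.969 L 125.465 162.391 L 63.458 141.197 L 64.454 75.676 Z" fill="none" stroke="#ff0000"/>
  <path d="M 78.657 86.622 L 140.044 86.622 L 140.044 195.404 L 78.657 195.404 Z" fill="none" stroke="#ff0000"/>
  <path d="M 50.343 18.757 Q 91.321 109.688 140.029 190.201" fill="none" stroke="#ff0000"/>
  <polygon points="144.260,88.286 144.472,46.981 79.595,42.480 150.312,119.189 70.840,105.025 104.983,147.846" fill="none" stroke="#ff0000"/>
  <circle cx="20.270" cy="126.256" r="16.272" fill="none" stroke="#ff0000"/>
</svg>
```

1 u = 1 mm; y_m = 240.916 − y.

[1] `<path>` regular polygon, #ff0000→score S514 F1420: (127.076,184.540) → (164.783,130.947) → (125.465,78.525) → (63.458,99.719) → (64.454,165.240) → (127.076,184.540) (closed)

[2] `<path>` rectangle, #ff0000→score S514 F1420: (78.657,154.294) → (140.044,154.294) → (140.044,45.512) → (78.657,45.512) → (78.657,154.294) (closed)

[3] `<path>` quadratic bezier, #ff0000→score S514 F1420: (50.343,222.159) → (78.521,162.696) → (108.416,105.548) → (140.029,50.715)

[4] `<polygon>` closed polygon, #ff0000→score S514 F1420: (144.260,152.630) → (144.472,193.935) → (79.595,198.436) → (150.312,121.727) → (70.840,135.891) → (104.983,93.070) → (144.260,152.630) (closed)

[5] `<circle>` circle, #ff0000→score S514 F1420: (36.542,114.660) → (28.406,128.752) → (12.134,128.752) → (3.998,114.660) → (12.134,100.568) → (28.406,100.568) → (36.542,114.660) (closed)

G21
G90
G0 X127.076 Y184.540
M4 S514
G1 X164.783 Y130.947 F1420
G1 X125.465 Y78.525 F1420
G1 X63.458 Y99.719 F1420
G1 X64.454 Y165.240 F1420
G1 X127.076 Y184.540 F1420
M5
G0 X78.657 Y154.294
M4 S514
G1 X140.044 Y154.294 F1420
G1 X140.044 Y45.512 F1420
G1 X78.657 Y45.512 F1420
G1 X78.657 Y154.294 F1420
M5
G0 X50.343 Y222.159
M4 S514
G1 X78.521 Y162.696 F1420
G1 X108.416 Y105.548 F1420
G1 X140.029 Y50.715 F1420
M5
G0 X144.260 Y152.630
M4 S514
G1 X144.472 Y193.935 F1420
G1 X79.595 Y198.436 F1420
G1 X150.312 Y121.727 F1420
G1 X70.840 Y135.891 F1420
G1 X104.983 Y93.070 F1420
G1 X144.260 Y152.630 F1420
M5
G0 X36.542 Y114.660
M4 S514
G1 X28.406 Y128.752 F1420
G1 X12.134 Y128.752 F1420
G1 X3.998 Y114.660 F1420
G1 X12.134 Y100.568 F1420
G1 X28.406 Y100.568 F1420
G1 X36.542 Y114.660 F1420
M5
G0 X0.000 Y0.000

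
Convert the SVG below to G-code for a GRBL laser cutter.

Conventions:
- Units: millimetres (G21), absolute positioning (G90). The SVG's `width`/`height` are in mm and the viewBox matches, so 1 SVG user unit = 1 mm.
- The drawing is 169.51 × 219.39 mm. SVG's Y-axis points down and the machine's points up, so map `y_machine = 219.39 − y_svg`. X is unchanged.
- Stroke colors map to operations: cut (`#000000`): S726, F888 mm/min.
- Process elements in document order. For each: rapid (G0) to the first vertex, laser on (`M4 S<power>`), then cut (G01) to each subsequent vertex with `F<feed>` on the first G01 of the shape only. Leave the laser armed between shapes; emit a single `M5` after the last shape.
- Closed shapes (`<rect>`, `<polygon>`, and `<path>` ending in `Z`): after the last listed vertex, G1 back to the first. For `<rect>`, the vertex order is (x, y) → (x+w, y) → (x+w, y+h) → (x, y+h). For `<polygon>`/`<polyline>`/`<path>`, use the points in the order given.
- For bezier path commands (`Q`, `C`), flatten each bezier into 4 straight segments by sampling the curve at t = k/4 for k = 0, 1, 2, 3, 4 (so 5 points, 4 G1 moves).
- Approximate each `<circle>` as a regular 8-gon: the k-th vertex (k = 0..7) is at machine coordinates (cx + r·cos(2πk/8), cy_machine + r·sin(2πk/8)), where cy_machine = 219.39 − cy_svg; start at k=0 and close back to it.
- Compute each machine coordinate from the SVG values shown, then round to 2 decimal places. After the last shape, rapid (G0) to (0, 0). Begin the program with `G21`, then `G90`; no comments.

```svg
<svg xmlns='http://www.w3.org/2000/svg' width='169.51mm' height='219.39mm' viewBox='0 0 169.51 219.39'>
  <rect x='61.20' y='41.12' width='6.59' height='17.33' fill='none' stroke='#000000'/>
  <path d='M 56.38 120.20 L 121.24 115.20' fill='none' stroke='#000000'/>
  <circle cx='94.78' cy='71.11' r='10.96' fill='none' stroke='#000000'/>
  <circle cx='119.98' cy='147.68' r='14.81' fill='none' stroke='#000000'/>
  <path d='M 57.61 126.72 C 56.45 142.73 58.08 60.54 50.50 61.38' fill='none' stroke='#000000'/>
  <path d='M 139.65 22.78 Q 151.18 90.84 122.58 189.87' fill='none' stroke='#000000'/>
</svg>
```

G21
G90
G0 X61.20 Y178.27
M4 S726
G01 X67.79 Y178.27 F888
G01 X67.79 Y160.94
G01 X61.20 Y160.94
G01 X61.20 Y178.27
G0 X56.38 Y99.19
M4 S726
G01 X121.24 Y104.19 F888
G0 X105.74 Y148.28
M4 S726
G01 X102.53 Y156.03 F888
G01 X94.78 Y159.24
G01 X87.03 Y156.03
G01 X83.82 Y148.28
G01 X87.03 Y140.53
G01 X94.78 Y137.32
G01 X102.53 Y140.53
G01 X105.74 Y148.28
G0 X134.79 Y71.71
M4 S726
G01 X130.45 Y82.18 F888
G01 X119.98 Y86.52
G01 X109.51 Y82.18
G01 X105.17 Y71.71
G01 X109.51 Y61.24
G01 X119.98 Y56.90
G01 X130.45 Y61.24
G01 X134.79 Y71.71
G0 X57.61 Y92.67
M4 S726
G01 X57.08 Y96.24 F888
G01 X56.46 Y119.65
G01 X54.65 Y145.90
G01 X50.50 Y158.01
G0 X139.65 Y196.61
M4 S726
G01 X142.91 Y160.64 F888
G01 X141.15 Y120.81
G01 X134.37 Y77.10
G01 X122.58 Y29.52
M5
G0 X0.00 Y0.00

1 u = 1 mm; y_m = 219.39 − y.

[1] `<rect>` rectangle, #000000→cut S726 F888: (61.20,178.27) → (67.79,178.27) → (67.79,160.94) → (61.20,160.94) → (61.20,178.27) (closed)

[2] `<path>` line segment, #000000→cut S726 F888: (56.38,99.19) → (121.24,104.19)

[3] `<circle>` circle, #000000→cut S726 F888: (105.74,148.28) → (102.53,156.03) → (94.78,159.24) → (87.03,156.03) → (83.82,148.28) → (87.03,140.53) → (94.78,137.32) → (102.53,140.53) → (105.74,148.28) (closed)

[4] `<circle>` circle, #000000→cut S726 F888: (134.79,71.71) → (130.45,82.18) → (119.98,86.52) → (109.51,82.18) → (105.17,71.71) → (109.51,61.24) → (119.98,56.90) → (130.45,61.24) → (134.79,71.71) (closed)

[5] `<path>` cubic bezier, #000000→cut S726 F888: (57.61,92.67) → (57.08,96.24) → (56.46,119.65) → (54.65,145.90) → (50.50,158.01)

[6] `<path>` quadratic bezier, #000000→cut S726 F888: (139.65,196.61) → (142.91,160.64) → (141.15,120.81) → (134.37,77.10) → (122.58,29.52)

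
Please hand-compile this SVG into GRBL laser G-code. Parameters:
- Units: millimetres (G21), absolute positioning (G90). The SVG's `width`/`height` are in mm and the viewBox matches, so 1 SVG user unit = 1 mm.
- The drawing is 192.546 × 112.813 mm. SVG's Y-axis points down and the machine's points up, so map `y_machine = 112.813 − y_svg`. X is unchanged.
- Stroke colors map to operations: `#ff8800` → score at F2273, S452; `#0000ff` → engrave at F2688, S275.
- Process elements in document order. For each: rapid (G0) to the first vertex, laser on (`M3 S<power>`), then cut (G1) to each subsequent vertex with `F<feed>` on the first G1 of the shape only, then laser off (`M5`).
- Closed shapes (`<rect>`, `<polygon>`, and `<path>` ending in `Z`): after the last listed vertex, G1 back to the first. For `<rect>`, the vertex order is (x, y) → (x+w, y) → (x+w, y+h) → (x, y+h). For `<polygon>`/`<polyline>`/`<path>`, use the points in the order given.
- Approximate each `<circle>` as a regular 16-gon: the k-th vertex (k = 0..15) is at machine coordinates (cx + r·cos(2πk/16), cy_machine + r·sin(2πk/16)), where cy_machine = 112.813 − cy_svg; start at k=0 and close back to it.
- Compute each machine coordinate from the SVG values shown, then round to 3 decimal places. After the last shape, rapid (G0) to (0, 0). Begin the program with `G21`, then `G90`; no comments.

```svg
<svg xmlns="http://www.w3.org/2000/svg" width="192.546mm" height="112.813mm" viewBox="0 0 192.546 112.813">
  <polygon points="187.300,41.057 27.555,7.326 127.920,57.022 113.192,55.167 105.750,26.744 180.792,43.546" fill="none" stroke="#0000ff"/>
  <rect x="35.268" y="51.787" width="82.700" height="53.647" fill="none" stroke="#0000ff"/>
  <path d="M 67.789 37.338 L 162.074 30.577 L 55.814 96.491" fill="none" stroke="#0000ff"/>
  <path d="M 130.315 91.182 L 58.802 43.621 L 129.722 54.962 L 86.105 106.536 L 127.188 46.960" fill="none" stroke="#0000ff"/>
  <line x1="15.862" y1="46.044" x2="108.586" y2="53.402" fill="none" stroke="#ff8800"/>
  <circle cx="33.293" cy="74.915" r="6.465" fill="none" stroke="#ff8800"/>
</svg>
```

viewBox `0 0 192.546 112.813` with mm width/height → 1 unit = 1 mm. Flip: y_m = 112.813 − y_svg.

**Shape 1** — `<polygon>` closed polygon, stroke `#0000ff` → engrave (S275, F2688). Machine vertices: (187.300,71.756) → (27.555,105.487) → (127.920,55.791) → (113.192,57.646) → (105.750,86.069) → (180.792,69.267) → (187.300,71.756). Closed: final G1 returns to the first vertex.

**Shape 2** — `<rect>` rectangle, stroke `#0000ff` → engrave (S275, F2688). Machine vertices: (35.268,61.026) → (117.968,61.026) → (117.968,7.379) → (35.268,7.379) → (35.268,61.026). Closed: final G1 returns to the first vertex.

**Shape 3** — `<path>` open polyline, stroke `#0000ff` → engrave (S275, F2688). Machine vertices: (67.789,75.475) → (162.074,82.236) → (55.814,16.322). Open path.

**Shape 4** — `<path>` open polyline, stroke `#0000ff` → engrave (S275, F2688). Machine vertices: (130.315,21.631) → (58.802,69.192) → (129.722,57.851) → (86.105,6.277) → (127.188,65.853). Open path.

**Shape 5** — `<line>` line segment, stroke `#ff8800` → score (S452, F2273). Machine vertices: (15.862,66.769) → (108.586,59.411). Open path.

**Shape 6** — `<circle>` circle, stroke `#ff8800` → score (S452, F2273). Machine vertices: (39.758,37.898) → (39.266,40.372) → (37.864,42.469) → (35.767,43.871) → (33.293,44.363) → (30.819,43.871) → (28.722,42.469) → (27.320,40.372) → (26.828,37.898) → (27.320,35.424) → (28.722,33.327) → (30.819,31.925) → (33.293,31.433) → (35.767,31.925) → (37.864,33.327) → (39.266,35.424) → (39.758,37.898). Closed: final G1 returns to the first vertex.

G21
G90
G0 X187.300 Y71.756
M3 S275
G1 X27.555 Y105.487 F2688
G1 X127.920 Y55.791
G1 X113.192 Y57.646
G1 X105.750 Y86.069
G1 X180.792 Y69.267
G1 X187.300 Y71.756
M5
G0 X35.268 Y61.026
M3 S275
G1 X117.968 Y61.026 F2688
G1 X117.968 Y7.379
G1 X35.268 Y7.379
G1 X35.268 Y61.026
M5
G0 X67.789 Y75.475
M3 S275
G1 X162.074 Y82.236 F2688
G1 X55.814 Y16.322
M5
G0 X130.315 Y21.631
M3 S275
G1 X58.802 Y69.192 F2688
G1 X129.722 Y57.851
G1 X86.105 Y6.277
G1 X127.188 Y65.853
M5
G0 X15.862 Y66.769
M3 S452
G1 X108.586 Y59.411 F2273
M5
G0 X39.758 Y37.898
M3 S452
G1 X39.266 Y40.372 F2273
G1 X37.864 Y42.469
G1 X35.767 Y43.871
G1 X33.293 Y44.363
G1 X30.819 Y43.871
G1 X28.722 Y42.469
G1 X27.320 Y40.372
G1 X26.828 Y37.898
G1 X27.320 Y35.424
G1 X28.722 Y33.327
G1 X30.819 Y31.925
G1 X33.293 Y31.433
G1 X35.767 Y31.925
G1 X37.864 Y33.327
G1 X39.266 Y35.424
G1 X39.758 Y37.898
M5
G0 X0.000 Y0.000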